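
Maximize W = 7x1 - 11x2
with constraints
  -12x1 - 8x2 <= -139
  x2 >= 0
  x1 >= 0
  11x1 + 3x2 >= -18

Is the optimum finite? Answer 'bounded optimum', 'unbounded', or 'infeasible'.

unbounded

From the feasible point (139/12, 0), moving in the direction (1, 0) keeps every constraint satisfied while W increases without bound.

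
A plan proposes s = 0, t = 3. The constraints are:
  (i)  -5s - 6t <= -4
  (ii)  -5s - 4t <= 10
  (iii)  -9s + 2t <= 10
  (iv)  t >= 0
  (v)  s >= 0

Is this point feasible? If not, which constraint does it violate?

feasible

(i): -18 ≤ -4 ✓
(ii): -12 ≤ 10 ✓
(iii): 6 ≤ 10 ✓
(iv): 3 ≥ 0 ✓
(v): 0 ≥ 0 ✓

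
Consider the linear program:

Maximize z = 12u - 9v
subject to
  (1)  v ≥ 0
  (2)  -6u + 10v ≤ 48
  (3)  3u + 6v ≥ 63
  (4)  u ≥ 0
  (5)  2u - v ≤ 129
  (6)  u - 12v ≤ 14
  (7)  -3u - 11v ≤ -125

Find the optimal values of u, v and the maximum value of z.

u = 1534/23, v = 101/23, maximum z = 17499/23

Extreme points and z = 12u - 9v:
  (669/7, 435/7) → z = 4113/7
  (361/48, 149/16) → z = 103/16
  (1534/23, 101/23) → z = 17499/23
  (1654/47, 83/47) → z = 19101/47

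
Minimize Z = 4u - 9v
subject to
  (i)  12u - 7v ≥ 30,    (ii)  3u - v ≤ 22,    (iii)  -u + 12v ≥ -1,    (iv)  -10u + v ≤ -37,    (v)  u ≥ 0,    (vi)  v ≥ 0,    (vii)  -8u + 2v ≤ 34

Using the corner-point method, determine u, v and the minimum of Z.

u = 124/9, v = 58/3, minimum Z = -1070/9

Vertices and Z = 4u - 9v:
  (124/9, 58/3) → Z = -1070/9
  (229/58, 72/29) → Z = -190/29
  (263/35, 19/35) → Z = 881/35
  (443/119, 27/119) → Z = 1529/119

At the optimal vertex, 12u - 7v = 30 and 3u - v = 22.
Solving simultaneously gives u = 124/9, v = 58/3.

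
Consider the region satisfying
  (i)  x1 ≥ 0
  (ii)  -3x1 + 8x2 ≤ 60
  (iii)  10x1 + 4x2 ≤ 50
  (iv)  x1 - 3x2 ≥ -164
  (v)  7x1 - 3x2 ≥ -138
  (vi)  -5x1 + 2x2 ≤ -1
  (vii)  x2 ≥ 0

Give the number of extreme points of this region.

3

Of the 21 pairwise boundary intersections, those satisfying every inequality are:
  (13/5, 6)
  (5, 0)
  (1/5, 0)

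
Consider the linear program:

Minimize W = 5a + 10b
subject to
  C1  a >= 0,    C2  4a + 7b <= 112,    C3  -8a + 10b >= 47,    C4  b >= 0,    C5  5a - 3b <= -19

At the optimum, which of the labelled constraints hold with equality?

C1 and C5

Vertices and W = 5a + 10b:
  (0, 16) → W = 160
  (0, 19/3) → W = 190/3
  (203/47, 636/47) → W = 7375/47

The minimum is at (0, 19/3). Substituting into each constraint, equality holds for C1 and C5; the remaining constraints have slack.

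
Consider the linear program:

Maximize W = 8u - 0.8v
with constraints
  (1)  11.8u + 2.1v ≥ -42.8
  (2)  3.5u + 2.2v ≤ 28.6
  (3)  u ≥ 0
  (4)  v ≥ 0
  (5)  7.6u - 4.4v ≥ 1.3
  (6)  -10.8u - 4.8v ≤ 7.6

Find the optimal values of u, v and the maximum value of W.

u = 286/35, v = 0, maximum W = 2288/35

The optimum lies where 3.5u + 2.2v = 28.6 and v = 0.
Solving simultaneously gives u = 286/35, v = 0.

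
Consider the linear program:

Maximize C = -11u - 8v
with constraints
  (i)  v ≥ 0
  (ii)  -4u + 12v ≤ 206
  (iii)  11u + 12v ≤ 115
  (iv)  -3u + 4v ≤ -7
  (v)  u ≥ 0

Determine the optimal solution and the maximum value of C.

At the optimal vertex, v = 0 and -3u + 4v = -7.
Solving simultaneously gives u = 7/3, v = 0.

u = 7/3, v = 0, maximum C = -77/3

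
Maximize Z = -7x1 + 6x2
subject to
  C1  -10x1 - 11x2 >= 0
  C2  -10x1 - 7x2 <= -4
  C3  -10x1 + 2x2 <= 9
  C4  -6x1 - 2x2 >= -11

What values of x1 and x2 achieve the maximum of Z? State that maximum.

x1 = 11/10, x2 = -1, maximum Z = -137/10

Extreme points and Z = -7x1 + 6x2:
  (11/10, -1) → Z = -137/10
  (121/46, -55/23) → Z = -1507/46
  (69/22, -43/11) → Z = -999/22

The binding constraints are -10x1 - 11x2 = 0 and -10x1 - 7x2 = -4.
Solving simultaneously gives x1 = 11/10, x2 = -1.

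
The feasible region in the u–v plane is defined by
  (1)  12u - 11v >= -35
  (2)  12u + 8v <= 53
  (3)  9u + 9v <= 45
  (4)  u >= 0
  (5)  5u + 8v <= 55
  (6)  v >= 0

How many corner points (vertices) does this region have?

The feasible vertices (each the meet of two boundaries and inside every other half-plane) are:
  (20/23, 95/23)
  (0, 35/11)
  (13/4, 7/4)
  (53/12, 0)
  (0, 0)

5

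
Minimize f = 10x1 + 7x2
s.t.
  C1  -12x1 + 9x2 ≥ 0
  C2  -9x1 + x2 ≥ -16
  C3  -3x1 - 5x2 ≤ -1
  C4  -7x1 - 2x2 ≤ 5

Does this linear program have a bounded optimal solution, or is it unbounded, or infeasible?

Extreme points and f = 10x1 + 7x2:
  (48/23, 64/23) → f = 928/23
  (3/29, 4/29) → f = 2
  (-27/29, 22/29) → f = -4
The feasible region has finitely many vertices and no improving ray; the minimum is -4 at (-27/29, 22/29).

bounded optimum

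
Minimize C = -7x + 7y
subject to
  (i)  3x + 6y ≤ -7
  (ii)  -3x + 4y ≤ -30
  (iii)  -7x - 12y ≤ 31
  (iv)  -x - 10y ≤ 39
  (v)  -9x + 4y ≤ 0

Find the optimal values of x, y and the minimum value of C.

x = 41/6, y = -55/12, minimum C = -959/12

Corner points and C = -7x + 7y:
  (76/15, -37/10) → C = -1841/30
  (41/6, -55/12) → C = -959/12
  (72/17, -147/34) → C = -2037/34

The optimum lies where 3x + 6y = -7 and -x - 10y = 39.
Solving simultaneously gives x = 41/6, y = -55/12.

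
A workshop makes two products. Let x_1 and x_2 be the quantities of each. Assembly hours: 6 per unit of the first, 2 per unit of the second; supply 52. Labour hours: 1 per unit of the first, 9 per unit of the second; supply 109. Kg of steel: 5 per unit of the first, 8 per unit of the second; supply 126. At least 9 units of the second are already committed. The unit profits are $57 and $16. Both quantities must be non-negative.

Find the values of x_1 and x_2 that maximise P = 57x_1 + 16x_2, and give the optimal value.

x_1 = 17/3, x_2 = 9, maximum P = 467

Vertices and P = 57x_1 + 16x_2:
  (0, 109/9) → P = 1744/9
  (0, 9) → P = 144
  (125/26, 301/26) → P = 11941/26
  (17/3, 9) → P = 467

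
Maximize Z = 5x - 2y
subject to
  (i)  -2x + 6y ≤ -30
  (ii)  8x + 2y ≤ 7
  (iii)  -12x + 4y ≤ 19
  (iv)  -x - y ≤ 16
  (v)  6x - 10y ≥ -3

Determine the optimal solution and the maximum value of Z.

Vertices and Z = 5x - 2y:
  (51/26, -113/26) → Z = 37/2
  (-117/32, -199/32) → Z = -187/32
  (13/2, -45/2) → Z = 155/2
  (-83/16, -173/16) → Z = -69/16

x = 13/2, y = -45/2, maximum Z = 155/2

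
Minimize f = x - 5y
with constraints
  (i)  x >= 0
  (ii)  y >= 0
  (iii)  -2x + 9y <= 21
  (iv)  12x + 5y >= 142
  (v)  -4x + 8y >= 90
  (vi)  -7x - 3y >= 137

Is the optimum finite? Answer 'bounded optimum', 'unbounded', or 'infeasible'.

The boundaries -4x + 8y = 90 and -7x - 3y = 137 meet at (-683/34, 41/34), but that point violates x ≥ 0. Every candidate vertex is excluded by some other constraint, so the feasible region is empty.

infeasible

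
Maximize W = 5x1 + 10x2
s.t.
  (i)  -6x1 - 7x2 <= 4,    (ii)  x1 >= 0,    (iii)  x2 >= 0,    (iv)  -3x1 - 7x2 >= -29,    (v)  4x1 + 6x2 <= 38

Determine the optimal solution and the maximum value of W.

Extreme points and W = 5x1 + 10x2:
  (0, 0) → W = 0
  (0, 29/7) → W = 290/7
  (19/2, 0) → W = 95/2
  (46/5, 1/5) → W = 48

The binding constraints are -3x1 - 7x2 = -29 and 4x1 + 6x2 = 38.
Solving simultaneously gives x1 = 46/5, x2 = 1/5.

x1 = 46/5, x2 = 1/5, maximum W = 48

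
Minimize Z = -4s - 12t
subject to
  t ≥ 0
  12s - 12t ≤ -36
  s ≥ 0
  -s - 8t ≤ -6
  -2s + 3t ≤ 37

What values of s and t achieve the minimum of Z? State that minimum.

Vertices and Z = -4s - 12t:
  (0, 3) → Z = -36
  (28, 31) → Z = -484
  (0, 37/3) → Z = -148

s = 28, t = 31, minimum Z = -484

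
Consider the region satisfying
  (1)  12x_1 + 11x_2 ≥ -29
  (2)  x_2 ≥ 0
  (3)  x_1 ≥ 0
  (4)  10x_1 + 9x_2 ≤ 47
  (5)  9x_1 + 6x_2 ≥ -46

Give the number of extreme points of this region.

Of the 10 pairwise boundary intersections, those satisfying every inequality are:
  (0, 0)
  (47/10, 0)
  (0, 47/9)

3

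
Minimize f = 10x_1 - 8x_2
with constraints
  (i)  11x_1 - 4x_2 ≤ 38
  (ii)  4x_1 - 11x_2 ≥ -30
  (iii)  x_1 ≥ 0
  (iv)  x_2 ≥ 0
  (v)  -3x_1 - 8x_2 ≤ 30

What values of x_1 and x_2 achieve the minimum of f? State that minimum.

x_1 = 0, x_2 = 30/11, minimum f = -240/11

Feasible corners and f = 10x_1 - 8x_2:
  (538/105, 482/105) → f = 508/35
  (38/11, 0) → f = 380/11
  (0, 30/11) → f = -240/11
  (0, 0) → f = 0

At the optimal vertex, 4x_1 - 11x_2 = -30 and x_1 = 0.
Solving simultaneously gives x_1 = 0, x_2 = 30/11.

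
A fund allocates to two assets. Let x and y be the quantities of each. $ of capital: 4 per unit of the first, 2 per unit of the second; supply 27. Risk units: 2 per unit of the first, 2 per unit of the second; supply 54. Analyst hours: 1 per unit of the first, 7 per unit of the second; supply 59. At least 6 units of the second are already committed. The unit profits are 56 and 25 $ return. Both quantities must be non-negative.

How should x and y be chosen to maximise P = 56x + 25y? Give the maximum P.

x = 15/4, y = 6, maximum P = 360

At the optimal vertex, 4x + 2y = 27 and y = 6.
Solving simultaneously gives x = 15/4, y = 6.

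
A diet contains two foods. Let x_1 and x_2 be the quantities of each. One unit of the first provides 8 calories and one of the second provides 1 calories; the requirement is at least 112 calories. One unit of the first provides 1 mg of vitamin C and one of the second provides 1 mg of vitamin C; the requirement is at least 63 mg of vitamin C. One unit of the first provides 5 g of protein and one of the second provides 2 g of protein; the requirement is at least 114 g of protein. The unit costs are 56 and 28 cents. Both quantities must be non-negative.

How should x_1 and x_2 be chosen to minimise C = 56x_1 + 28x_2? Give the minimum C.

x_1 = 7, x_2 = 56, minimum C = 1960

The feasible region is unbounded (it extends along (0, 1), (1, 0)), but C strictly increases along every unbounded feasible direction, so there is no improving ray and the minimum is attained at a vertex.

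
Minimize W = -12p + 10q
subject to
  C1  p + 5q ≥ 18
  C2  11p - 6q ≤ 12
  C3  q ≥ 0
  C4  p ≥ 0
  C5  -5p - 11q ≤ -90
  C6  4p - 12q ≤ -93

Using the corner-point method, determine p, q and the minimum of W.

p = 13/2, q = 119/12, minimum W = 127/6

Vertices and W = -12p + 10q:
  (13/2, 119/12) → W = 127/6
  (0, 90/11) → W = 900/11
  (57/104, 825/104) → W = 291/4
The feasible region is unbounded (it extends along (0, 1), (6, 11)), but W strictly increases along every unbounded feasible direction, so there is no improving ray and the minimum is attained at a vertex.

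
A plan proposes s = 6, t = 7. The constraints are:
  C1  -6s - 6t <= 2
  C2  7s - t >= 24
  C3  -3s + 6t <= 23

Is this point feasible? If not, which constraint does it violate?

not feasible — violates C3

Constraint C3: -3s + 6t = 24, which is not ≤ 23. All other constraints are satisfied.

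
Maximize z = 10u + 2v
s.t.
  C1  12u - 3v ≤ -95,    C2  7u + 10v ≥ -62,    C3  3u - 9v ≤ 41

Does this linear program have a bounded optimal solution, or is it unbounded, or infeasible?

From the feasible point (-1136/141, -79/141), moving in the direction (3, 12) keeps every constraint satisfied while z increases without bound.

unbounded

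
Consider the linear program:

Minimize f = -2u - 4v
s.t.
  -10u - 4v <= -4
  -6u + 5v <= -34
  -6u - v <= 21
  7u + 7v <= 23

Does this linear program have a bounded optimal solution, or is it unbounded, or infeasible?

bounded optimum

Corner points and f = -2u - 4v:
  (78/37, -158/37) → f = 476/37
  (353/77, -100/77) → f = -306/77
The feasible region has finitely many vertices and no improving ray; the minimum is -306/77 at (353/77, -100/77).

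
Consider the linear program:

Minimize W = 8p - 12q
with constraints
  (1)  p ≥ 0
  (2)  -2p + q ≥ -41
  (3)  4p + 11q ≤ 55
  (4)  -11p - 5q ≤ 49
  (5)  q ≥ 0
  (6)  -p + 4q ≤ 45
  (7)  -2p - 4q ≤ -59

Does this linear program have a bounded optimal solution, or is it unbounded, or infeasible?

The boundaries p = 0 and 4p + 11q = 55 meet at (0, 5), but that point violates -2p - 4q ≤ -59. Every candidate vertex is excluded by some other constraint, so the feasible region is empty.

infeasible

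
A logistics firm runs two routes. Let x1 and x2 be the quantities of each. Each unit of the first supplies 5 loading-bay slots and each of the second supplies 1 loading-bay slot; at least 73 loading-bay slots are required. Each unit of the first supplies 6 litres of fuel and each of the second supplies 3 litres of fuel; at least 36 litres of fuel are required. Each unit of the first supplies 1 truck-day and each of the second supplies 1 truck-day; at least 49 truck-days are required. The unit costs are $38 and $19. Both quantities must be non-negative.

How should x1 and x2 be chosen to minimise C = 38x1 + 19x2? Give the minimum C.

Extreme points and C = 38x1 + 19x2:
  (0, 73) → C = 1387
  (49, 0) → C = 1862
  (6, 43) → C = 1045
The feasible region is unbounded (it extends along (0, 1), (1, 0)), but C strictly increases along every unbounded feasible direction, so there is no improving ray and the minimum is attained at a vertex.

The binding constraints are 5x1 + x2 = 73 and x1 + x2 = 49.
Solving simultaneously gives x1 = 6, x2 = 43.

x1 = 6, x2 = 43, minimum C = 1045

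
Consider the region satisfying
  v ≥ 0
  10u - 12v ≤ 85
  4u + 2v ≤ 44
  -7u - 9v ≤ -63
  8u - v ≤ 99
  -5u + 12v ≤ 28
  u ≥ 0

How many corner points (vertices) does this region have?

The feasible vertices (each the meet of two boundaries and inside every other half-plane) are:
  (349/34, 25/17)
  (507/58, 35/174)
  (236/29, 166/29)
  (168/43, 511/129)

4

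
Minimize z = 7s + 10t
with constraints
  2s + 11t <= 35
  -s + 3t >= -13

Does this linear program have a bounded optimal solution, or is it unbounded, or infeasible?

From the feasible point (248/17, 9/17), moving in the direction (-11, 2) keeps every constraint satisfied while z decreases without bound.

unbounded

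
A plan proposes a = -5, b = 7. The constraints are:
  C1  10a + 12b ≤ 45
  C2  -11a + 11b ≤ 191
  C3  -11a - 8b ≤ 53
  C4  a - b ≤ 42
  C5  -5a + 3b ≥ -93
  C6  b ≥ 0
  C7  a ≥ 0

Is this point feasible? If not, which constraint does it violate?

not feasible — violates C7

Constraint C7: a = -5, which is not ≥ 0. All other constraints are satisfied.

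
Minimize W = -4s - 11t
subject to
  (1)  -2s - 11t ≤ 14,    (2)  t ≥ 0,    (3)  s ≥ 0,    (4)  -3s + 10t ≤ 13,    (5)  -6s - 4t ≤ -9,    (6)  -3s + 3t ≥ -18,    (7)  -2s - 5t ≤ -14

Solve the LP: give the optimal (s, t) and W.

Vertices and W = -4s - 11t:
  (73/7, 31/7) → W = -633/7
  (15/7, 68/35) → W = -1048/35
  (44/7, 2/7) → W = -198/7

The optimum lies where -3s + 10t = 13 and -3s + 3t = -18.
Solving simultaneously gives s = 73/7, t = 31/7.

s = 73/7, t = 31/7, minimum W = -633/7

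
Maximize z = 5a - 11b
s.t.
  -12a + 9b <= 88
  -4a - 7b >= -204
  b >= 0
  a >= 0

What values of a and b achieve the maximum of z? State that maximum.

Extreme points and z = 5a - 11b:
  (61/6, 70/3) → z = -1235/6
  (0, 88/9) → z = -968/9
  (51, 0) → z = 255
  (0, 0) → z = 0

The optimum lies where -4a - 7b = -204 and b = 0.
Solving simultaneously gives a = 51, b = 0.

a = 51, b = 0, maximum z = 255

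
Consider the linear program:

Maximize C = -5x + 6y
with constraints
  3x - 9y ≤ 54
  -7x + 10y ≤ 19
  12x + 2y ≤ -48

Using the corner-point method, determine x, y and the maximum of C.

x = -237/11, y = -145/11, maximum C = 315/11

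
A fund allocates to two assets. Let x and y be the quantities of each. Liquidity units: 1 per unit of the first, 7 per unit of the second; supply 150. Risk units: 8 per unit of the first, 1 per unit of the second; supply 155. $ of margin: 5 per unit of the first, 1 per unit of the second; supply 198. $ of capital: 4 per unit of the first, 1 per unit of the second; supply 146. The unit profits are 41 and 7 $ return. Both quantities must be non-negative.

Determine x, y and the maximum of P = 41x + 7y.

x = 17, y = 19, maximum P = 830

Extreme points and P = 41x + 7y:
  (0, 0) → P = 0
  (0, 150/7) → P = 150
  (155/8, 0) → P = 6355/8
  (17, 19) → P = 830

At the optimal vertex, x + 7y = 150 and 8x + y = 155.
Solving simultaneously gives x = 17, y = 19.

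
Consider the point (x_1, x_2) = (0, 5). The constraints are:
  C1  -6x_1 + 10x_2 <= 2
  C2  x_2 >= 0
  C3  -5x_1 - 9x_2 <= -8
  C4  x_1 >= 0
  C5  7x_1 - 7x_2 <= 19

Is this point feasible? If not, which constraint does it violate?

not feasible — violates C1

Constraint C1: -6x_1 + 10x_2 = 50, which is not ≤ 2. All other constraints are satisfied.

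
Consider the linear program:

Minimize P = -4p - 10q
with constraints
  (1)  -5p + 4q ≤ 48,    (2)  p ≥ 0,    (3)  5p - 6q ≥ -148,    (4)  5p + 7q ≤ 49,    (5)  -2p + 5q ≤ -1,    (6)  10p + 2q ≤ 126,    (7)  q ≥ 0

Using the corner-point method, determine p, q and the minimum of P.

p = 84/13, q = 31/13, minimum P = -646/13

Corner points and P = -4p - 10q:
  (84/13, 31/13) → P = -646/13
  (49/5, 0) → P = -196/5
  (1/2, 0) → P = -2

The optimum lies where 5p + 7q = 49 and -2p + 5q = -1.
Solving simultaneously gives p = 84/13, q = 31/13.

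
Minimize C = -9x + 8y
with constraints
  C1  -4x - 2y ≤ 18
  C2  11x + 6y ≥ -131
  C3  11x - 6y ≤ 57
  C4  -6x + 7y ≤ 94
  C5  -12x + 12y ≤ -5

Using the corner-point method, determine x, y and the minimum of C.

x = 3/23, y = -213/23, minimum C = -1731/23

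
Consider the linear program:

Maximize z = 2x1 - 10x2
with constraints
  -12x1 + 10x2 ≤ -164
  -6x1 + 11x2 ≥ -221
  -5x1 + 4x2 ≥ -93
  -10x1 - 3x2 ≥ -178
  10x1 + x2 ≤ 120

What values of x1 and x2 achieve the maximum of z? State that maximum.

x1 = -203/36, x2 = -139/6, maximum z = 3967/18

Extreme points and z = 2x1 - 10x2:
  (-203/36, -139/6) → z = 3967/18
  (341/28, -25/14) → z = 591/14
  (139/31, -547/31) → z = 5748/31
  (191/15, -22/3) → z = 494/5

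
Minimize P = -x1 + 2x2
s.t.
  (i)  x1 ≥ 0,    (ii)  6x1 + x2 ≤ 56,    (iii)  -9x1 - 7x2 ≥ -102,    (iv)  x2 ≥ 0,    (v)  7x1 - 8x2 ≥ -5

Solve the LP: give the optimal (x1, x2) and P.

Extreme points and P = -x1 + 2x2:
  (0, 0) → P = 0
  (0, 5/8) → P = 5/4
  (290/33, 36/11) → P = -74/33
  (28/3, 0) → P = -28/3
  (71/11, 69/11) → P = 67/11

x1 = 28/3, x2 = 0, minimum P = -28/3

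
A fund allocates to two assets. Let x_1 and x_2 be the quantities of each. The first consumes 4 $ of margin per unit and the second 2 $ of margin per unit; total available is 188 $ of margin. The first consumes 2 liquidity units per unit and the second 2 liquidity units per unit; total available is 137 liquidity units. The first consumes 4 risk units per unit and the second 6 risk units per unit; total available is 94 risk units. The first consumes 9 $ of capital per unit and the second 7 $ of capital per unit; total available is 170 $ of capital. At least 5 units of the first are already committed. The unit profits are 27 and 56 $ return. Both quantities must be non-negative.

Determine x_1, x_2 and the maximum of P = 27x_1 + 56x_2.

Corner points and P = 27x_1 + 56x_2:
  (170/9, 0) → P = 510
  (5, 0) → P = 135
  (181/13, 83/13) → P = 9535/13
  (5, 37/3) → P = 2477/3

x_1 = 5, x_2 = 37/3, maximum P = 2477/3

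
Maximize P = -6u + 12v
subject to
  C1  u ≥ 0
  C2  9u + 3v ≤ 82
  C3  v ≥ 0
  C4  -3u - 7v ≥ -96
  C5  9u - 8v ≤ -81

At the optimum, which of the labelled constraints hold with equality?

C1 and C4

Vertices and P = -6u + 12v:
  (0, 96/7) → P = 1152/7
  (0, 81/8) → P = 243/2
  (67/29, 369/29) → P = 4026/29

The maximum is at (0, 96/7). Substituting into each constraint, equality holds for C1 and C4; the remaining constraints have slack.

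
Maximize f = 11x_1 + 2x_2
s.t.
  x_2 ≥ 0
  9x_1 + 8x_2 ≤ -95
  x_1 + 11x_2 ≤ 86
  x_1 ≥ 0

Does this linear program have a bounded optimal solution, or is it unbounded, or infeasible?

The boundaries x_2 = 0 and 9x_1 + 8x_2 = -95 meet at (-95/9, 0), but that point violates x_1 ≥ 0. Every candidate vertex is excluded by some other constraint, so the feasible region is empty.

infeasible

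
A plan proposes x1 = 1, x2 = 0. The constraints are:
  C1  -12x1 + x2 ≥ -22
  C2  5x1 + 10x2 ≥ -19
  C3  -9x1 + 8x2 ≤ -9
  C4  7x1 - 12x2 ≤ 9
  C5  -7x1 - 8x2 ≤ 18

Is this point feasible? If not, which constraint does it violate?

feasible

C1: -12 ≥ -22 ✓
C2: 5 ≥ -19 ✓
C3: -9 ≤ -9 ✓
C4: 7 ≤ 9 ✓
C5: -7 ≤ 18 ✓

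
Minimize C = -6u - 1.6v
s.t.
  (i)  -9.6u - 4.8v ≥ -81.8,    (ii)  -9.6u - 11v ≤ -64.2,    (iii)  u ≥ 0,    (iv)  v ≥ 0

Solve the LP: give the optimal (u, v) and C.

Extreme points and C = -6u - 1.6v:
  (0, 409/24) → C = -409/15
  (409/48, 0) → C = -409/8
  (0, 321/55) → C = -2568/275
  (107/16, 0) → C = -321/8

u = 409/48, v = 0, minimum C = -409/8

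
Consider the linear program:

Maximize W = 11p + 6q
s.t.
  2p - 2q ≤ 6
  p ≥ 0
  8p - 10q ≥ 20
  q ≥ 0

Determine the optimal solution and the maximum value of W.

p = 5, q = 2, maximum W = 67

Vertices and W = 11p + 6q:
  (5, 2) → W = 67
  (3, 0) → W = 33
  (5/2, 0) → W = 55/2

The optimum lies where 2p - 2q = 6 and 8p - 10q = 20.
Solving simultaneously gives p = 5, q = 2.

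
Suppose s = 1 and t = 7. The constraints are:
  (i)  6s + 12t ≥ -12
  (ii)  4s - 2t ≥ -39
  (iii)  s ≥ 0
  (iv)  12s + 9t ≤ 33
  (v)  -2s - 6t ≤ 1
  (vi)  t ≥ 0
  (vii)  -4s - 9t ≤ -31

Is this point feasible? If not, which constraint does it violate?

not feasible — violates (iv)

Constraint (iv): 12s + 9t = 75, which is not ≤ 33. All other constraints are satisfied.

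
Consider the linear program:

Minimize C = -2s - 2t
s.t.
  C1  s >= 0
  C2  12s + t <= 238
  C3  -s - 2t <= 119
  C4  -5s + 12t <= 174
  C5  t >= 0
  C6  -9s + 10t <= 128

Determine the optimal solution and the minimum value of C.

s = 18, t = 22, minimum C = -80

Corner points and C = -2s - 2t:
  (0, 0) → C = 0
  (0, 64/5) → C = -128/5
  (18, 22) → C = -80
  (119/6, 0) → C = -119/3
  (102/29, 463/29) → C = -1130/29

The binding constraints are 12s + t = 238 and -5s + 12t = 174.
Solving simultaneously gives s = 18, t = 22.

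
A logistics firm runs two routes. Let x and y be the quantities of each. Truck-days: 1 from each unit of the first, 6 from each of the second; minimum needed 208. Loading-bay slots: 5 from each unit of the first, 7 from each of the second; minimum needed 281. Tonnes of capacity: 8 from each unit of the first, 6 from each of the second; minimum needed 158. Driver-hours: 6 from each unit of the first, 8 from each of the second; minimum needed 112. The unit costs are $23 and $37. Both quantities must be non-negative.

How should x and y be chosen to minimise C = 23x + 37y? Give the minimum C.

x = 10, y = 33, minimum C = 1451

Vertices and C = 23x + 37y:
  (0, 281/7) → C = 10397/7
  (208, 0) → C = 4784
  (10, 33) → C = 1451
The feasible region is unbounded (it extends along (0, 1), (1, 0)), but C strictly increases along every unbounded feasible direction, so there is no improving ray and the minimum is attained at a vertex.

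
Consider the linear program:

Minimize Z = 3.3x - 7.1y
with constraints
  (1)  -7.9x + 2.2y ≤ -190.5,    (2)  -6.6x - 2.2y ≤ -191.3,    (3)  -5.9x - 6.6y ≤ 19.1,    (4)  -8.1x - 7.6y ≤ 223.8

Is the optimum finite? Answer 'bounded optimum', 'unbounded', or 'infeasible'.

unbounded

From the feasible point (3818/145, 25397/3190), moving in the direction (2.2, 7.9) keeps every constraint satisfied while Z decreases without bound.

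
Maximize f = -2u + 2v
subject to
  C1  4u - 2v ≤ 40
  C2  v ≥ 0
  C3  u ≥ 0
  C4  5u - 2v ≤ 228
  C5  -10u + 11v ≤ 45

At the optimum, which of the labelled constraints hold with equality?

Vertices and f = -2u + 2v:
  (10, 0) → f = -20
  (265/12, 145/6) → f = 25/6
  (0, 0) → f = 0
  (0, 45/11) → f = 90/11

The maximum is at (0, 45/11). Substituting into each constraint, equality holds for C3 and C5; the remaining constraints have slack.

C3 and C5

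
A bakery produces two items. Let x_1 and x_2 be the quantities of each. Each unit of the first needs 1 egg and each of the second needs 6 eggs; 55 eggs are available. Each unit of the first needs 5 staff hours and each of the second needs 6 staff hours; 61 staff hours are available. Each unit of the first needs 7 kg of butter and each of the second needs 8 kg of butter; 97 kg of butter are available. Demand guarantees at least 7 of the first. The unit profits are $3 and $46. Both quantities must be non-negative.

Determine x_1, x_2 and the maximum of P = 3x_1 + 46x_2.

x_1 = 7, x_2 = 13/3, maximum P = 661/3

Extreme points and P = 3x_1 + 46x_2:
  (61/5, 0) → P = 183/5
  (7, 0) → P = 21
  (7, 13/3) → P = 661/3

At the optimal vertex, 5x_1 + 6x_2 = 61 and x_1 = 7.
Solving simultaneously gives x_1 = 7, x_2 = 13/3.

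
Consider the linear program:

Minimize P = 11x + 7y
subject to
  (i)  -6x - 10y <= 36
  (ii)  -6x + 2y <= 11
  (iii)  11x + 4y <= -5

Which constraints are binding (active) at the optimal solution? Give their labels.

Extreme points and P = 11x + 7y:
  (-91/36, -25/12) → P = -763/18
  (47/43, -183/43) → P = -764/43
  (-27/23, 91/46) → P = 43/46

The minimum is at (-91/36, -25/12). Substituting into each constraint, equality holds for (i) and (ii); the remaining constraints have slack.

(i) and (ii)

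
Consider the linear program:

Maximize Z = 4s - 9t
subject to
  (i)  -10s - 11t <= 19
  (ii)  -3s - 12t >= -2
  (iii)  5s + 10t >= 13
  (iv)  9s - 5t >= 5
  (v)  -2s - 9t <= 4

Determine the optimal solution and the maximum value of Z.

s = 22, t = -16/3, maximum Z = 136

Vertices and Z = 4s - 9t:
  (68/15, -29/30) → Z = 161/6
  (22, -16/3) → Z = 136
  (157/25, -46/25) → Z = 1042/25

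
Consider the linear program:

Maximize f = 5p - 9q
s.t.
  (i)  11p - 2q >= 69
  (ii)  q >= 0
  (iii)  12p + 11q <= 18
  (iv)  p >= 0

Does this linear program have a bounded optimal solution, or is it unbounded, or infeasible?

infeasible

The boundaries 11p - 2q = 69 and q = 0 meet at (69/11, 0), but that point violates 12p + 11q ≤ 18. Every candidate vertex is excluded by some other constraint, so the feasible region is empty.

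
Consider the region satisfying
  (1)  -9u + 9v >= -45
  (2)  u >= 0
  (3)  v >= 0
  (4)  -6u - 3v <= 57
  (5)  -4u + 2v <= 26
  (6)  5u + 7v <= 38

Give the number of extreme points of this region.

The feasible vertices (each the meet of two boundaries and inside every other half-plane) are:
  (5, 0)
  (73/12, 13/12)
  (0, 0)
  (0, 38/7)

4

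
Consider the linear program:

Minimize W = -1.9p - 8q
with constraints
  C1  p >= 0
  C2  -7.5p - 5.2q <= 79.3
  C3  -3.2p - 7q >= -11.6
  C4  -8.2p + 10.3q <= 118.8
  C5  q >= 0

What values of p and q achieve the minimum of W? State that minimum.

Vertices and W = -1.9p - 8q:
  (0, 58/35) → W = -464/35
  (0, 0) → W = 0
  (29/8, 0) → W = -551/80

p = 0, q = 58/35, minimum W = -464/35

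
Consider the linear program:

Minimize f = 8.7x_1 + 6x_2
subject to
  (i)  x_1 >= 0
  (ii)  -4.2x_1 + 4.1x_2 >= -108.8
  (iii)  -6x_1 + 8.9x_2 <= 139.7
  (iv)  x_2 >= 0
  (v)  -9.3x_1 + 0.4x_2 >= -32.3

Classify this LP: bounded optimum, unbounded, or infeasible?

Extreme points and f = 8.7x_1 + 6x_2:
  (0, 1397/89) → f = 8382/89
  (0, 0) → f = 0
  (3815/893, 16589/893) → f = 13971/94
  (323/93, 0) → f = 9367/310
The feasible region has finitely many vertices and no improving ray; the minimum is 0 at (0, 0).

bounded optimum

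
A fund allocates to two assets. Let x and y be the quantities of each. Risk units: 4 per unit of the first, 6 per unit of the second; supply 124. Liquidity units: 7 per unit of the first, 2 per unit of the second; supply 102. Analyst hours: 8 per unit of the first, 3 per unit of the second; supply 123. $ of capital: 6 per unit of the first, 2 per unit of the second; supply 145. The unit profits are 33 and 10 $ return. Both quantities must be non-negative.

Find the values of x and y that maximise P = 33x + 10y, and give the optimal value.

Extreme points and P = 33x + 10y:
  (0, 0) → P = 0
  (0, 62/3) → P = 620/3
  (102/7, 0) → P = 3366/7
  (61/6, 125/9) → P = 8539/18
  (12, 9) → P = 486

x = 12, y = 9, maximum P = 486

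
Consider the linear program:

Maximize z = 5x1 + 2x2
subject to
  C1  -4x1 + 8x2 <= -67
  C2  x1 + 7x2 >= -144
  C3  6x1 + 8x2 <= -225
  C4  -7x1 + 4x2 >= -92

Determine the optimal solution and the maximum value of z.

x1 = -423/34, x2 = -639/34, maximum z = -3393/34

Corner points and z = 5x1 + 2x2:
  (-683/36, -643/36) → z = -1567/12
  (-79/5, -651/40) → z = -2231/20
  (-423/34, -639/34) → z = -3393/34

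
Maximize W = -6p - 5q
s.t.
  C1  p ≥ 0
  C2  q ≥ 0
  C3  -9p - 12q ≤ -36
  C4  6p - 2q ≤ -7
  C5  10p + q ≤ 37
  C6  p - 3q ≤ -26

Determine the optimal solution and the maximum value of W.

Vertices and W = -6p - 5q:
  (0, 37) → W = -185
  (0, 26/3) → W = -130/3
  (67/26, 146/13) → W = -931/13
  (31/16, 149/16) → W = -931/16

p = 0, q = 26/3, maximum W = -130/3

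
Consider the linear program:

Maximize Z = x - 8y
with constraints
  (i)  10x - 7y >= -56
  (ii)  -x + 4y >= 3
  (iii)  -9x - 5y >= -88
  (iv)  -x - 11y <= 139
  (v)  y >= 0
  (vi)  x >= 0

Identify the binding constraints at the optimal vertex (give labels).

(ii) and (vi)

Corner points and Z = x - 8y:
  (336/113, 1384/113) → Z = -10736/113
  (0, 8) → Z = -64
  (337/41, 115/41) → Z = -583/41
  (0, 3/4) → Z = -6

The maximum is at (0, 3/4). Substituting into each constraint, equality holds for (ii) and (vi); the remaining constraints have slack.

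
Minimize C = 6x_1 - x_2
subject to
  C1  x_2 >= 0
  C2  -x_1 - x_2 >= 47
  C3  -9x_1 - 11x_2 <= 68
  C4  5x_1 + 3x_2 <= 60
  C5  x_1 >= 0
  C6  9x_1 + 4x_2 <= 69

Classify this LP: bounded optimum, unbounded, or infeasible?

The boundaries x_2 = 0 and x_1 = 0 meet at (0, 0), but that point violates -x_1 - x_2 ≥ 47. Every candidate vertex is excluded by some other constraint, so the feasible region is empty.

infeasible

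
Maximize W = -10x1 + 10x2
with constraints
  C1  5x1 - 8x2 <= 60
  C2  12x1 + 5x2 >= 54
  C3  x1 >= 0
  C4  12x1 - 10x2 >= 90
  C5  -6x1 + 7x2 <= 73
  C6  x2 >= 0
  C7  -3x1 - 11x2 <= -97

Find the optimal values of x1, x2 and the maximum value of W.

x1 = 170/3, x2 = 59, maximum W = 70/3

The feasible region is unbounded (it extends along (7, 6), (8, 5)), but W strictly decreases along every unbounded feasible direction, so there is no improving ray and the maximum is attained at a vertex.

At the optimal vertex, 12x1 - 10x2 = 90 and -6x1 + 7x2 = 73.
Solving simultaneously gives x1 = 170/3, x2 = 59.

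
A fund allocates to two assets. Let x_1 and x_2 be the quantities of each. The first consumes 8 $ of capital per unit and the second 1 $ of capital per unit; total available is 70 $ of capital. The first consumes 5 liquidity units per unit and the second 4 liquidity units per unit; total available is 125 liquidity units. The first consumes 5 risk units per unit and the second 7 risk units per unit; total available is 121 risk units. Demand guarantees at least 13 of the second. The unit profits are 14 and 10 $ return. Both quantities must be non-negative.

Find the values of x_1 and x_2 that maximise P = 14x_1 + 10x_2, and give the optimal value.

x_1 = 6, x_2 = 13, maximum P = 214

Vertices and P = 14x_1 + 10x_2:
  (0, 121/7) → P = 1210/7
  (0, 13) → P = 130
  (6, 13) → P = 214

The optimum lies where 5x_1 + 7x_2 = 121 and x_2 = 13.
Solving simultaneously gives x_1 = 6, x_2 = 13.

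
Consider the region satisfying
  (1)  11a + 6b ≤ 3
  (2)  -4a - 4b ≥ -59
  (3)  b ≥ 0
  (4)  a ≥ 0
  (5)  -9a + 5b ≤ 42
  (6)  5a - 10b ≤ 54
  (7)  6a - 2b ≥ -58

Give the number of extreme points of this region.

The feasible vertices (each the meet of two boundaries and inside every other half-plane) are:
  (3/11, 0)
  (0, 1/2)
  (0, 0)

3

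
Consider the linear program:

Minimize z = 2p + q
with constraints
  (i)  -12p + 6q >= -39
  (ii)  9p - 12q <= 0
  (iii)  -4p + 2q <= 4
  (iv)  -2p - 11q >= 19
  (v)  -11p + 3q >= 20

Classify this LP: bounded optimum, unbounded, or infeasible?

The boundaries -12p + 6q = -39 and -11p + 3q = 20 meet at (-79/10, -223/10), but that point violates 9p - 12q ≤ 0. Every candidate vertex is excluded by some other constraint, so the feasible region is empty.

infeasible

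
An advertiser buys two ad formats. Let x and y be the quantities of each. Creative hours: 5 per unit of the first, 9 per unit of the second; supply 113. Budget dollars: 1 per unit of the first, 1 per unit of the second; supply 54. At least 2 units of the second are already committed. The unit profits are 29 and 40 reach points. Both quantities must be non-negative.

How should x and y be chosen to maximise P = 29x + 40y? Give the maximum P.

x = 19, y = 2, maximum P = 631

Corner points and P = 29x + 40y:
  (0, 113/9) → P = 4520/9
  (0, 2) → P = 80
  (19, 2) → P = 631

At the optimal vertex, 5x + 9y = 113 and y = 2.
Solving simultaneously gives x = 19, y = 2.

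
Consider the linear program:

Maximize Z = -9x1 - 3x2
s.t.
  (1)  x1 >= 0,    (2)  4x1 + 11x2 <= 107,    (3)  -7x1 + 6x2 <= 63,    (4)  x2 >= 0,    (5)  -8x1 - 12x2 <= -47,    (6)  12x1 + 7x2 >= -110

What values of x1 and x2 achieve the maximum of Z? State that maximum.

x1 = 0, x2 = 47/12, maximum Z = -47/4

Feasible corners and Z = -9x1 - 3x2:
  (0, 107/11) → Z = -321/11
  (0, 47/12) → Z = -47/4
  (107/4, 0) → Z = -963/4
  (47/8, 0) → Z = -423/8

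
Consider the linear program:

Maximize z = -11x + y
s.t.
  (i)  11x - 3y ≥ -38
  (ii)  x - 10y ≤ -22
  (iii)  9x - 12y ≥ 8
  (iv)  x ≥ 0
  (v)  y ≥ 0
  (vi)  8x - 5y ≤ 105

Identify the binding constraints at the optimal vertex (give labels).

Feasible corners and z = -11x + y:
  (172/39, 103/39) → z = -1789/39
  (232/15, 281/75) → z = -12479/75
  (1220/51, 881/51) → z = -12539/51

The maximum is at (172/39, 103/39). Substituting into each constraint, equality holds for (ii) and (iii); the remaining constraints have slack.

(ii) and (iii)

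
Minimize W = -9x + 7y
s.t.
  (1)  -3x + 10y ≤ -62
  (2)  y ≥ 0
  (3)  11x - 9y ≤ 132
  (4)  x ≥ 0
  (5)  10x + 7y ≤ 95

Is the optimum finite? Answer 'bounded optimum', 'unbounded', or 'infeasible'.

The boundaries -3x + 10y = -62 and 11x - 9y = 132 meet at (762/83, -286/83), but that point violates y ≥ 0. Every candidate vertex is excluded by some other constraint, so the feasible region is empty.

infeasible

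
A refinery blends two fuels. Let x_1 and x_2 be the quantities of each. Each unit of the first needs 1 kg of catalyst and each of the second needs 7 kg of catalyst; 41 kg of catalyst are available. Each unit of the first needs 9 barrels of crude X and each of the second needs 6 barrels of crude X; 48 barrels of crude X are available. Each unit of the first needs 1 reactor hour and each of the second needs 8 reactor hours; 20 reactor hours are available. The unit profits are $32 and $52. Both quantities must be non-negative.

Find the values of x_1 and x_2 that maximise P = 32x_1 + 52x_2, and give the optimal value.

x_1 = 4, x_2 = 2, maximum P = 232

Extreme points and P = 32x_1 + 52x_2:
  (0, 0) → P = 0
  (0, 5/2) → P = 130
  (16/3, 0) → P = 512/3
  (4, 2) → P = 232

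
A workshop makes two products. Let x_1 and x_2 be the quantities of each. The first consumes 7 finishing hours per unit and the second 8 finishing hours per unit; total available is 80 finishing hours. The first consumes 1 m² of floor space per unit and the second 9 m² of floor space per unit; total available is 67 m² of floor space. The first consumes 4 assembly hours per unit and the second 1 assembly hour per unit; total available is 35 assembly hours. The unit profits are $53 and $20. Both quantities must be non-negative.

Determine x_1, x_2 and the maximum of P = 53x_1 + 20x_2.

Feasible corners and P = 53x_1 + 20x_2:
  (0, 0) → P = 0
  (0, 67/9) → P = 1340/9
  (35/4, 0) → P = 1855/4
  (184/55, 389/55) → P = 17532/55
  (8, 3) → P = 484

The optimum lies where 7x_1 + 8x_2 = 80 and 4x_1 + x_2 = 35.
Solving simultaneously gives x_1 = 8, x_2 = 3.

x_1 = 8, x_2 = 3, maximum P = 484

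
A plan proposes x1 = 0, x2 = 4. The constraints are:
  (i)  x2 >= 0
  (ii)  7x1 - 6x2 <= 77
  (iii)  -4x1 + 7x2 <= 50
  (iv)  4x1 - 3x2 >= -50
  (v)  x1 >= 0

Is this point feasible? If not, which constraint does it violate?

(i): 4 ≥ 0 ✓
(ii): -24 ≤ 77 ✓
(iii): 28 ≤ 50 ✓
(iv): -12 ≥ -50 ✓
(v): 0 ≥ 0 ✓

feasible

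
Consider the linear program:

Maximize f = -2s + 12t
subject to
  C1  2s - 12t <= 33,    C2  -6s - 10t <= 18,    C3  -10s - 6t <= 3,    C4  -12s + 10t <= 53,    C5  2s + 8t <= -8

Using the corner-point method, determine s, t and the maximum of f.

The binding constraints are -10s - 6t = 3 and 2s + 8t = -8.
Solving simultaneously gives s = 6/17, t = -37/34.

s = 6/17, t = -37/34, maximum f = -234/17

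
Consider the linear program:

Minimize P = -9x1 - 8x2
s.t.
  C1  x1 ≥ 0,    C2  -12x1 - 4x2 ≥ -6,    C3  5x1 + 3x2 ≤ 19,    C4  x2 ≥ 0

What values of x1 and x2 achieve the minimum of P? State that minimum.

x1 = 0, x2 = 3/2, minimum P = -12

Corner points and P = -9x1 - 8x2:
  (0, 3/2) → P = -12
  (0, 0) → P = 0
  (1/2, 0) → P = -9/2

At the optimal vertex, x1 = 0 and -12x1 - 4x2 = -6.
Solving simultaneously gives x1 = 0, x2 = 3/2.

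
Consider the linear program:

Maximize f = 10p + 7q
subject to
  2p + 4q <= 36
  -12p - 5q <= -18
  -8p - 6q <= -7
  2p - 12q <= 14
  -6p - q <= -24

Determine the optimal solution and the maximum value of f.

Extreme points and f = 10p + 7q:
  (61/4, 11/8) → f = 1297/8
  (30/11, 84/11) → f = 888/11
  (151/37, -18/37) → f = 1384/37

p = 61/4, q = 11/8, maximum f = 1297/8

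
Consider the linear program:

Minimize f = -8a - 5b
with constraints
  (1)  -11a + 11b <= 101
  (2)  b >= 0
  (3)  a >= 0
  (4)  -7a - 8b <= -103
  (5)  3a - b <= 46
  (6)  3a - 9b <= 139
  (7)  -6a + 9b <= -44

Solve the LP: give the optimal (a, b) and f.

Feasible corners and f = -8a - 5b:
  (103/7, 0) → f = -824/7
  (46/3, 0) → f = -368/3
  (1279/111, 310/111) → f = -11782/111
  (370/21, 48/7) → f = -3680/21

a = 370/21, b = 48/7, minimum f = -3680/21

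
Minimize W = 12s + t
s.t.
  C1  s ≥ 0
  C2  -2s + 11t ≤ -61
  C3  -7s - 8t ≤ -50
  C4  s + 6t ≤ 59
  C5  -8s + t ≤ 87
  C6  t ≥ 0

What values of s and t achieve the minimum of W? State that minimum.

s = 61/2, t = 0, minimum W = 366

Corner points and W = 12s + t:
  (1015/23, 57/23) → W = 12237/23
  (61/2, 0) → W = 366
  (59, 0) → W = 708

The binding constraints are -2s + 11t = -61 and t = 0.
Solving simultaneously gives s = 61/2, t = 0.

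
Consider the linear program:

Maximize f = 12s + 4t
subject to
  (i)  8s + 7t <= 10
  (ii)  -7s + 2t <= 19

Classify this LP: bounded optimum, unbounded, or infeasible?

From the feasible point (-113/65, 222/65), moving in the direction (7, -8) keeps every constraint satisfied while f increases without bound.

unbounded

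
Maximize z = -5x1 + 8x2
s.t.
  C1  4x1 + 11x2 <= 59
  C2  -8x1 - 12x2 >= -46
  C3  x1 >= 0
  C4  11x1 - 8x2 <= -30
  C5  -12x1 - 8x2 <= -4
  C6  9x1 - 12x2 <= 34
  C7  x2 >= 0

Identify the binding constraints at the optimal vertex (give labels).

Feasible corners and z = -5x1 + 8x2:
  (0, 23/6) → z = 92/3
  (2/49, 373/98) → z = 1482/49
  (0, 15/4) → z = 30

The maximum is at (0, 23/6). Substituting into each constraint, equality holds for C2 and C3; the remaining constraints have slack.

C2 and C3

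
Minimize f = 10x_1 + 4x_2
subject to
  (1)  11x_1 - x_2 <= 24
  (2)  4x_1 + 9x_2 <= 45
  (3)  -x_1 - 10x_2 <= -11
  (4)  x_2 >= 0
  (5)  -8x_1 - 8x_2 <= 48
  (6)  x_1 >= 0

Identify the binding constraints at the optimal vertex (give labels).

Corner points and f = 10x_1 + 4x_2:
  (261/103, 399/103) → f = 4206/103
  (251/111, 97/111) → f = 966/37
  (0, 5) → f = 20
  (0, 11/10) → f = 22/5

The minimum is at (0, 11/10). Substituting into each constraint, equality holds for (3) and (6); the remaining constraints have slack.

(3) and (6)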